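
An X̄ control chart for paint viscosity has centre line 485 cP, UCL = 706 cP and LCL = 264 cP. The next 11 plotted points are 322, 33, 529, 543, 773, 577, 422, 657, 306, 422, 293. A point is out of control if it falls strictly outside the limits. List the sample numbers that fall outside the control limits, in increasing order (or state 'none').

Compare each point to [264, 706]: sample 2 = 33 < LCL; sample 5 = 773 > UCL.

2, 5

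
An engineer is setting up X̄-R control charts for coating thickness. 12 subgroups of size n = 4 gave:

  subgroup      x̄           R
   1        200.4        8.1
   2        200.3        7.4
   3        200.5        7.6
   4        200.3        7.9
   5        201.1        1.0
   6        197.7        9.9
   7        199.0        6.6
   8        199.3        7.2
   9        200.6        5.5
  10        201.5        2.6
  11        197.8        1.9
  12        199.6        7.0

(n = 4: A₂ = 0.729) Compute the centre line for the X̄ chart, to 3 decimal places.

X̄̄ = (200.4 + 200.3 + 200.5 + 200.3 + 201.1 + 197.7 + 199.0 + 199.3 + 200.6 + 201.5 + 197.8 + 199.6) / 12 = 2398.1000 / 12 = 199.8417
CL = X̄̄ = 199.8417

199.842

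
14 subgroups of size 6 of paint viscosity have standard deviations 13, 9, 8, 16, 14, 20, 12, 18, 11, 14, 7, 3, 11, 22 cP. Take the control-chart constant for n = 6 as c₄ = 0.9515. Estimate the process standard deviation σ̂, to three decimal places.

s̄ = (13 + 9 + 8 + 16 + 14 + 20 + 12 + 18 + 11 + 14 + 7 + 3 + 11 + 22) / 14 = 12.7143
σ̂ = s̄ / c₄ = 12.7143 / 0.9515 = 13.3624

13.362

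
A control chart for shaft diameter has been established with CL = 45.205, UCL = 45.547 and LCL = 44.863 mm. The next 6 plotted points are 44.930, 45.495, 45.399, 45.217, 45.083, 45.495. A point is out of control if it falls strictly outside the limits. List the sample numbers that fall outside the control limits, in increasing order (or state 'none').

none

All 6 points lie within [44.863, 45.547].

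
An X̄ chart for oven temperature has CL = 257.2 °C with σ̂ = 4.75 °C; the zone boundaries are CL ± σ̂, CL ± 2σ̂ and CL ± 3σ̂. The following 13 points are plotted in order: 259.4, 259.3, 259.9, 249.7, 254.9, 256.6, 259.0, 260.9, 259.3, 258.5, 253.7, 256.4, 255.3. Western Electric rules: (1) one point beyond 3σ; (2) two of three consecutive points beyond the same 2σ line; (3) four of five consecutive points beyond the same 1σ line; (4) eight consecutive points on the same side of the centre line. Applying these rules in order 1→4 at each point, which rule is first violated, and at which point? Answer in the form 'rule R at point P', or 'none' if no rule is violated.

none

Zone of each point (C = within 1σ̂, B = 1σ̂–2σ̂, A = 2σ̂–3σ̂, * = beyond 3σ̂; sign = side of CL): 1:+C, 2:+C, 3:+C, 4:-B, 5:-C, 6:-C, 7:+C, 8:+C, 9:+C, 10:+C, 11:-C, 12:-C, 13:-C
No rule fires across all 13 points.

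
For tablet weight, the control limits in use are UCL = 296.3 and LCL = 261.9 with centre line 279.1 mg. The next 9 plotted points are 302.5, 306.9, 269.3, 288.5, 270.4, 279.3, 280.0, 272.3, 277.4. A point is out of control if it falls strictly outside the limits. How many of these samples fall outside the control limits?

Compare each point to [261.9, 296.3]: sample 1 = 302.5 > UCL; sample 2 = 306.9 > UCL.

2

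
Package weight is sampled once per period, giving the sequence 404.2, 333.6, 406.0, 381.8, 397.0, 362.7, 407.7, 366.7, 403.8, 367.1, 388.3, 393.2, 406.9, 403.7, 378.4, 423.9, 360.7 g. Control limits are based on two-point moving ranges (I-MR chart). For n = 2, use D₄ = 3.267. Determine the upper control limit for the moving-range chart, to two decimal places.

113.02

Moving ranges: 70.6, 72.4, 24.2, 15.2, 34.3, 45.0, 41.0, 37.1, 36.7, 21.2, 4.9, 13.7, 3.2, 25.3, 45.5, 63.2; M̄R̄ = 553.5000 / 16 = 34.5938
UCL_MR = D₄·M̄R̄ = 3.267 × 34.5938 = 113.0178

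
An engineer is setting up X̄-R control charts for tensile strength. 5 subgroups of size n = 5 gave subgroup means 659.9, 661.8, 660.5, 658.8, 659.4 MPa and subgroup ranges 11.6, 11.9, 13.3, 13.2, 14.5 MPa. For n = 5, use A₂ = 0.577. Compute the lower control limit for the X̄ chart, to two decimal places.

652.64

X̄̄ = (659.9 + 661.8 + 660.5 + 658.8 + 659.4) / 5 = 3300.4000 / 5 = 660.0800
R̄ = (11.6 + 11.9 + 13.3 + 13.2 + 14.5) / 5 = 64.5000 / 5 = 12.9000
LCL = X̄̄ − A₂·R̄ = 660.0800 − 0.577 × 12.9000 = 652.6367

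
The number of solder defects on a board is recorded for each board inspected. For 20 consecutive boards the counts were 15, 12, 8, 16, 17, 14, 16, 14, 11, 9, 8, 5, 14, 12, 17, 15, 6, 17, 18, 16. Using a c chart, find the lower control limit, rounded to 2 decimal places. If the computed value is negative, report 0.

2.18

c̄ = (15 + 12 + 8 + 16 + 17 + 14 + 16 + 14 + 11 + 9 + 8 + 5 + 14 + 12 + 17 + 15 + 6 + 17 + 18 + 16) / 20 = 260 / 20 = 13.0000
LCL = c̄ − 3√c̄ = 13.0000 − 3 × 3.6056 = 2.1833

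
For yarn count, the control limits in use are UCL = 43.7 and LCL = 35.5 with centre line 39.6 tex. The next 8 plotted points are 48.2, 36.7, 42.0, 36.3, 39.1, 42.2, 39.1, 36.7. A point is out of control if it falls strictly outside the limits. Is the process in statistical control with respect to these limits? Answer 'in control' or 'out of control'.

Compare each point to [35.5, 43.7]: sample 1 = 48.2 > UCL.

out of control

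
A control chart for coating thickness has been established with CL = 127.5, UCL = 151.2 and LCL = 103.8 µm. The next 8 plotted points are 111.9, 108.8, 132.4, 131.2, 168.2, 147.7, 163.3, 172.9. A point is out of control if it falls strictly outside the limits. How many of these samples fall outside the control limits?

Compare each point to [103.8, 151.2]: sample 5 = 168.2 > UCL; sample 7 = 163.3 > UCL; sample 8 = 172.9 > UCL.

3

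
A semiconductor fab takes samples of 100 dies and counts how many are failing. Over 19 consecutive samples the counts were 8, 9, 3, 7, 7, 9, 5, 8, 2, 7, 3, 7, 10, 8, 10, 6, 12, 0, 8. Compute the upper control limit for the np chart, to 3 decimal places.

14.336

p̄ = Σdᵢ / (k·n) = 129 / (19 × 100) = 0.06789
UCL = np̄ + 3·√(np̄(1−p̄)) = 6.7895 + 3 × √(6.7895×0.93211) = 6.7895 + 3 × 2.5157 = 14.3364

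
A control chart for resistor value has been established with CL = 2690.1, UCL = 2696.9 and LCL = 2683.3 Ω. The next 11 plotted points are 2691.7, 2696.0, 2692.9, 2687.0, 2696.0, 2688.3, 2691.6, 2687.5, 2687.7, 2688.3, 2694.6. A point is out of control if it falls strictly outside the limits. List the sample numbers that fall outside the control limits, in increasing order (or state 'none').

All 11 points lie within [2683.3, 2696.9].

none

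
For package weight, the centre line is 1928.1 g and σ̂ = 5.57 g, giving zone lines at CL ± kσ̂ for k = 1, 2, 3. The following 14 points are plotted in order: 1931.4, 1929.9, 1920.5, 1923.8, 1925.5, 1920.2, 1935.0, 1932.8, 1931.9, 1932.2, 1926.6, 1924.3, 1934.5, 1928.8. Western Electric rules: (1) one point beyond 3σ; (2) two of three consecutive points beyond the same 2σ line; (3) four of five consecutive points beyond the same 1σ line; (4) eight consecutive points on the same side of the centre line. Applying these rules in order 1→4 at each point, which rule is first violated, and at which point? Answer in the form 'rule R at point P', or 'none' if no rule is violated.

none

Zone of each point (C = within 1σ̂, B = 1σ̂–2σ̂, A = 2σ̂–3σ̂, * = beyond 3σ̂; sign = side of CL): 1:+C, 2:+C, 3:-B, 4:-C, 5:-C, 6:-B, 7:+B, 8:+C, 9:+C, 10:+C, 11:-C, 12:-C, 13:+B, 14:+C
No rule fires across all 14 points.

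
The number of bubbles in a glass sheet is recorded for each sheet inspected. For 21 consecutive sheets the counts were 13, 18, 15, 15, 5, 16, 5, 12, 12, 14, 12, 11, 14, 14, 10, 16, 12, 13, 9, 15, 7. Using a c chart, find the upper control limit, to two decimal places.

c̄ = (13 + 18 + 15 + 15 + 5 + 16 + 5 + 12 + 12 + 14 + 12 + 11 + 14 + 14 + 10 + 16 + 12 + 13 + 9 + 15 + 7) / 21 = 258 / 21 = 12.2857
UCL = c̄ + 3√c̄ = 12.2857 + 3 × √12.2857 = 12.2857 + 3 × 3.5051 = 22.8010

22.80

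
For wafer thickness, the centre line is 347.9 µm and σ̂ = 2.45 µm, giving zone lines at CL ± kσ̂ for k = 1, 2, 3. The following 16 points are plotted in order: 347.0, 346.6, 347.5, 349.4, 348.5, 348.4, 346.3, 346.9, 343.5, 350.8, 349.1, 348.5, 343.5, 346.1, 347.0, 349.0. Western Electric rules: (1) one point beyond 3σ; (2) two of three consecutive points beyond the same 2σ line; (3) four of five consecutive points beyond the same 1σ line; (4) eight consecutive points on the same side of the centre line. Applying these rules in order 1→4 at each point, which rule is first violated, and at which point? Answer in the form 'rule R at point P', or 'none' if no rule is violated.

Zone of each point (C = within 1σ̂, B = 1σ̂–2σ̂, A = 2σ̂–3σ̂, * = beyond 3σ̂; sign = side of CL): 1:-C, 2:-C, 3:-C, 4:+C, 5:+C, 6:+C, 7:-C, 8:-C, 9:-B, 10:+B, 11:+C, 12:+C, 13:-B, 14:-C, 15:-C, 16:+C
No rule fires across all 16 points.

none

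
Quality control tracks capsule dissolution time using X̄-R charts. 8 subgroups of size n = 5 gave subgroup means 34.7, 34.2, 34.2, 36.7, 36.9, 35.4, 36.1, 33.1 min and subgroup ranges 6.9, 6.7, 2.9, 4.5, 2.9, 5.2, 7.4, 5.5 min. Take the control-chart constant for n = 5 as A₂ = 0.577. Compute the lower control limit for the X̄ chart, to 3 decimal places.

X̄̄ = (34.7 + 34.2 + 34.2 + 36.7 + 36.9 + 35.4 + 36.1 + 33.1) / 8 = 281.3000 / 8 = 35.1625
R̄ = (6.9 + 6.7 + 2.9 + 4.5 + 2.9 + 5.2 + 7.4 + 5.5) / 8 = 42.0000 / 8 = 5.2500
LCL = X̄̄ − A₂·R̄ = 35.1625 − 0.577 × 5.2500 = 32.1333

32.133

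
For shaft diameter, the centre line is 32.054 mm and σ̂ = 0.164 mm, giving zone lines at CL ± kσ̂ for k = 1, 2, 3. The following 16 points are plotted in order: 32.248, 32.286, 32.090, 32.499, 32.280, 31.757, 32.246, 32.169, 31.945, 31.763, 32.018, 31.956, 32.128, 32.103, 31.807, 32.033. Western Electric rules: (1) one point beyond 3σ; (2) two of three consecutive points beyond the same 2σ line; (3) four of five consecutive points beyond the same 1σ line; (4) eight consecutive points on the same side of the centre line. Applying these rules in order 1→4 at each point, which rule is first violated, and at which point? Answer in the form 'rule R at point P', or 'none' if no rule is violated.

rule 3 at point 5

Zone of each point (C = within 1σ̂, B = 1σ̂–2σ̂, A = 2σ̂–3σ̂, * = beyond 3σ̂; sign = side of CL): 1:+B, 2:+B, 3:+C, 4:+A, 5:+B, 6:-B, 7:+B, 8:+C, 9:-C, 10:-B, 11:-C, 12:-C, 13:+C, 14:+C, 15:-B, 16:-C
Rule 3 (four of five consecutive points beyond the same 1σ limit) is satisfied at point 5.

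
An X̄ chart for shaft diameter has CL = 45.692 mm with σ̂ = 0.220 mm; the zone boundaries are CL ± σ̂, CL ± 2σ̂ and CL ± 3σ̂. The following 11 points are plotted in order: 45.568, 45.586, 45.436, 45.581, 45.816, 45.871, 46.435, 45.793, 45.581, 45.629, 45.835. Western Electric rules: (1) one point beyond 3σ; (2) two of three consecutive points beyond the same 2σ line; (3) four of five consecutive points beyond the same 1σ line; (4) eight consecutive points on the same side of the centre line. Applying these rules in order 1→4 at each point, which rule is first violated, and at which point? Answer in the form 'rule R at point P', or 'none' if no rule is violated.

Zone of each point (C = within 1σ̂, B = 1σ̂–2σ̂, A = 2σ̂–3σ̂, * = beyond 3σ̂; sign = side of CL): 1:-C, 2:-C, 3:-B, 4:-C, 5:+C, 6:+C, 7:+*, 8:+C, 9:-C, 10:-C, 11:+C
Rule 1 (one point beyond the 3σ limits) is satisfied at point 7.

rule 1 at point 7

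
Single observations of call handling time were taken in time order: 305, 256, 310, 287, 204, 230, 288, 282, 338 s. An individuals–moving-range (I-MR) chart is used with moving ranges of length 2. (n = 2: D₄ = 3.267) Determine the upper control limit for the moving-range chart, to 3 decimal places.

Moving ranges: 49, 54, 23, 83, 26, 58, 6, 56; M̄R̄ = 355.0000 / 8 = 44.3750
UCL_MR = D₄·M̄R̄ = 3.267 × 44.3750 = 144.9731

144.973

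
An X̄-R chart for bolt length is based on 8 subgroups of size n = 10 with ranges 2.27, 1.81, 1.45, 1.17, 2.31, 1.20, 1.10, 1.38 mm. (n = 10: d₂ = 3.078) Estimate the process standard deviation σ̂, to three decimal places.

R̄ = (2.27 + 1.81 + 1.45 + 1.17 + 2.31 + 1.20 + 1.10 + 1.38) / 8 = 1.5862
σ̂ = R̄ / d₂ = 1.5862 / 3.078 = 0.5154

0.515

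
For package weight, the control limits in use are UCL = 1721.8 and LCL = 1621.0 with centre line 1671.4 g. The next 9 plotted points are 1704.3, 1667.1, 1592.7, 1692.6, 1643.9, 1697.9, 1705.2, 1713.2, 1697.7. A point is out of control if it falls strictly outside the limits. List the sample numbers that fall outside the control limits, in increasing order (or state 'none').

Compare each point to [1621.0, 1721.8]: sample 3 = 1592.7 < LCL.

3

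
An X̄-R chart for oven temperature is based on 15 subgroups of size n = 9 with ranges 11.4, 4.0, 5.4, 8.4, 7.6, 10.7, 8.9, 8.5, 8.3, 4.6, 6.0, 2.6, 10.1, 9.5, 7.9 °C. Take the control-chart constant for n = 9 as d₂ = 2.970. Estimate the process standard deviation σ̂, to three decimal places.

R̄ = (11.4 + 4.0 + 5.4 + 8.4 + 7.6 + 10.7 + 8.9 + 8.5 + 8.3 + 4.6 + 6.0 + 2.6 + 10.1 + 9.5 + 7.9) / 15 = 7.5933
σ̂ = R̄ / d₂ = 7.5933 / 2.970 = 2.5567

2.557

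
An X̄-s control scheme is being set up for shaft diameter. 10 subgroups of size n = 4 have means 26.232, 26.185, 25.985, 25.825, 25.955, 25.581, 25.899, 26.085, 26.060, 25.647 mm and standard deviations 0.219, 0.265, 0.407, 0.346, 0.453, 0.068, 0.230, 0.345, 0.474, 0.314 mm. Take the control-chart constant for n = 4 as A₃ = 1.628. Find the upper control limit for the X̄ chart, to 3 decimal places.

26.453

X̄̄ = (26.232 + 26.185 + 25.985 + 25.825 + 25.955 + 25.581 + 25.899 + 26.085 + 26.060 + 25.647) / 10 = 25.9454
s̄ = (0.219 + 0.265 + 0.407 + 0.346 + 0.453 + 0.068 + 0.230 + 0.345 + 0.474 + 0.314) / 10 = 0.3121
UCL = X̄̄ + A₃·s̄ = 25.9454 + 1.628 × 0.3121 = 26.4535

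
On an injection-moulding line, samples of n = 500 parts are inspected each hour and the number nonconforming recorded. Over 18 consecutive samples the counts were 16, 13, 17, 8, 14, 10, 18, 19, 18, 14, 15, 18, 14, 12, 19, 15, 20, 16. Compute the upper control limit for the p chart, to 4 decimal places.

0.0538

p̄ = Σdᵢ / (k·n) = 276 / (18 × 500) = 0.03067
UCL = p̄ + 3·√(p̄(1−p̄)/n) = 0.03067 + 3 × √(0.03067×0.96933/500) = 0.03067 + 3 × 0.00771 = 0.05380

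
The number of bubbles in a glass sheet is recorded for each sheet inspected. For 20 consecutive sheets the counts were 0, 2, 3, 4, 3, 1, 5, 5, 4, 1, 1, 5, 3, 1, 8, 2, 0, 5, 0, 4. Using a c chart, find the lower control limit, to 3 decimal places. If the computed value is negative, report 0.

0.000

c̄ = (0 + 2 + 3 + 4 + 3 + 1 + 5 + 5 + 4 + 1 + 1 + 5 + 3 + 1 + 8 + 2 + 0 + 5 + 0 + 4) / 20 = 57 / 20 = 2.8500
LCL = c̄ − 3√c̄ = 2.8500 − 3 × 1.6882 = -2.2146 → 0 (cannot be negative)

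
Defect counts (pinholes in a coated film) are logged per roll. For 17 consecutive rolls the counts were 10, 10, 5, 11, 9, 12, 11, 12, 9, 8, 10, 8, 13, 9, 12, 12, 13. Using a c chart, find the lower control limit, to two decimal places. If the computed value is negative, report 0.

c̄ = (10 + 10 + 5 + 11 + 9 + 12 + 11 + 12 + 9 + 8 + 10 + 8 + 13 + 9 + 12 + 12 + 13) / 17 = 174 / 17 = 10.2353
LCL = c̄ − 3√c̄ = 10.2353 − 3 × 3.1993 = 0.6375

0.64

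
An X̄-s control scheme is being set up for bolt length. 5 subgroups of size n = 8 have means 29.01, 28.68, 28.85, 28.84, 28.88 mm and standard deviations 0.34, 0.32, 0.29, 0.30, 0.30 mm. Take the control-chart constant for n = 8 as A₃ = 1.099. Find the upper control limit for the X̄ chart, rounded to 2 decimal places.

X̄̄ = (29.01 + 28.68 + 28.85 + 28.84 + 28.88) / 5 = 28.8520
s̄ = (0.34 + 0.32 + 0.29 + 0.30 + 0.30) / 5 = 0.3100
UCL = X̄̄ + A₃·s̄ = 28.8520 + 1.099 × 0.3100 = 29.1927

29.19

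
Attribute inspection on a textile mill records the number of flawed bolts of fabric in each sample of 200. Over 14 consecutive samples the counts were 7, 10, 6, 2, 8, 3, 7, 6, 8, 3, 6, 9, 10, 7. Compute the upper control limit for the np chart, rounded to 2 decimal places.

p̄ = Σdᵢ / (k·n) = 92 / (14 × 200) = 0.03286
UCL = np̄ + 3·√(np̄(1−p̄)) = 6.5714 + 3 × √(6.5714×0.96714) = 6.5714 + 3 × 2.5210 = 14.1345

14.13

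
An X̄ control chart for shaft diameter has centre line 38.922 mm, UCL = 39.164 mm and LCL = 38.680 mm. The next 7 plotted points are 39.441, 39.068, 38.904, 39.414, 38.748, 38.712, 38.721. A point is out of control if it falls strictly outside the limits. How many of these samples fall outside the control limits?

2

Compare each point to [38.680, 39.164]: sample 1 = 39.441 > UCL; sample 4 = 39.414 > UCL.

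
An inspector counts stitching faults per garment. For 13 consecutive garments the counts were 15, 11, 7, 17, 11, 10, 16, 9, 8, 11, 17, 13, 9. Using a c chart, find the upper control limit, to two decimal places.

c̄ = (15 + 11 + 7 + 17 + 11 + 10 + 16 + 9 + 8 + 11 + 17 + 13 + 9) / 13 = 154 / 13 = 11.8462
UCL = c̄ + 3√c̄ = 11.8462 + 3 × √11.8462 = 11.8462 + 3 × 3.4418 = 22.1716

22.17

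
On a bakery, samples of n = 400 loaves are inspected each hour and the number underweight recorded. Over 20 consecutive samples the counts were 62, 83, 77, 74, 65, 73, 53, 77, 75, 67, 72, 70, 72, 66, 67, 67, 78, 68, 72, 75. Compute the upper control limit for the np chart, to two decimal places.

93.53

p̄ = Σdᵢ / (k·n) = 1413 / (20 × 400) = 0.17663
UCL = np̄ + 3·√(np̄(1−p̄)) = 70.6500 + 3 × √(70.6500×0.82337) = 70.6500 + 3 × 7.6270 = 93.5311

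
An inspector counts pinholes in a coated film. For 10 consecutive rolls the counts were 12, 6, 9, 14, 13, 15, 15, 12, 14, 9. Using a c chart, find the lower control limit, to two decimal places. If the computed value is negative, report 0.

c̄ = (12 + 6 + 9 + 14 + 13 + 15 + 15 + 12 + 14 + 9) / 10 = 119 / 10 = 11.9000
LCL = c̄ − 3√c̄ = 11.9000 − 3 × 3.4496 = 1.5511

1.55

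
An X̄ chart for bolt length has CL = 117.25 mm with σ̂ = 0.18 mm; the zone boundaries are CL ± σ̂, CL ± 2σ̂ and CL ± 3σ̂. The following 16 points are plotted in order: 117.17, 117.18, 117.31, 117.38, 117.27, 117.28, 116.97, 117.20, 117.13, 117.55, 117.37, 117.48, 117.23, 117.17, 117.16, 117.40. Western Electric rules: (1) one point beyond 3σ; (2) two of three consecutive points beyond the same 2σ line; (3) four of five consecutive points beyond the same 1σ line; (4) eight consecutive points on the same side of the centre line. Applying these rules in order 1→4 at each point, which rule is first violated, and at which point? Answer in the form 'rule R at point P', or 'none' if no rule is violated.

none

Zone of each point (C = within 1σ̂, B = 1σ̂–2σ̂, A = 2σ̂–3σ̂, * = beyond 3σ̂; sign = side of CL): 1:-C, 2:-C, 3:+C, 4:+C, 5:+C, 6:+C, 7:-B, 8:-C, 9:-C, 10:+B, 11:+C, 12:+B, 13:-C, 14:-C, 15:-C, 16:+C
No rule fires across all 16 points.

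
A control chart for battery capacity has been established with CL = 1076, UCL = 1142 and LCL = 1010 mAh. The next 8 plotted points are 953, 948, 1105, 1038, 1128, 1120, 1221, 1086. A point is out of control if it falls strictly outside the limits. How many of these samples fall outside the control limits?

3

Compare each point to [1010, 1142]: sample 1 = 953 < LCL; sample 2 = 948 < LCL; sample 7 = 1221 > UCL.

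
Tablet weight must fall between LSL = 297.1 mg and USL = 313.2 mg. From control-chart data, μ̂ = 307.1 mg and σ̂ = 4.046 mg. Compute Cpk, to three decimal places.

0.503

Cpu = (USL − μ̂) / (3σ̂) = (313.2 − 307.1) / (3 × 4.046) = 0.5026; Cpl = (μ̂ − LSL) / (3σ̂) = (307.1 − 297.1) / (3 × 4.046) = 0.8239; Cpk = min(Cpu, Cpl) = 0.5026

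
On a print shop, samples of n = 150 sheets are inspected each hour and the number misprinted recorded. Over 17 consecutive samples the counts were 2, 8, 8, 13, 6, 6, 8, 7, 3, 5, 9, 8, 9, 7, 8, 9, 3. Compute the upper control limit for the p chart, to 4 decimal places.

0.0983

p̄ = Σdᵢ / (k·n) = 119 / (17 × 150) = 0.04667
UCL = p̄ + 3·√(p̄(1−p̄)/n) = 0.04667 + 3 × √(0.04667×0.95333/150) = 0.04667 + 3 × 0.01722 = 0.09833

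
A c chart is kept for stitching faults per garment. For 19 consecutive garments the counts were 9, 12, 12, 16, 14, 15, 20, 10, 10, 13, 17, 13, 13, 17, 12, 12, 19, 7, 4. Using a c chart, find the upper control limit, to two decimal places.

23.67

c̄ = (9 + 12 + 12 + 16 + 14 + 15 + 20 + 10 + 10 + 13 + 17 + 13 + 13 + 17 + 12 + 12 + 19 + 7 + 4) / 19 = 245 / 19 = 12.8947
UCL = c̄ + 3√c̄ = 12.8947 + 3 × √12.8947 = 12.8947 + 3 × 3.5909 = 23.6675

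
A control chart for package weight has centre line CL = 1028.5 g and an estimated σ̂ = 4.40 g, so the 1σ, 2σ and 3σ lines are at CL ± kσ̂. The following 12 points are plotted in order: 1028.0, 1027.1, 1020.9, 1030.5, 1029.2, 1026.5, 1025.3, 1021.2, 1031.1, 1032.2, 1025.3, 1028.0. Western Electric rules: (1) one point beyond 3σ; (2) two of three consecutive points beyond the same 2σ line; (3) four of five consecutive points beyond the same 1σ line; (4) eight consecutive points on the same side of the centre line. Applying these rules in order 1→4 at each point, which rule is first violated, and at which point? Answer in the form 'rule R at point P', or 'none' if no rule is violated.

none

Zone of each point (C = within 1σ̂, B = 1σ̂–2σ̂, A = 2σ̂–3σ̂, * = beyond 3σ̂; sign = side of CL): 1:-C, 2:-C, 3:-B, 4:+C, 5:+C, 6:-C, 7:-C, 8:-B, 9:+C, 10:+C, 11:-C, 12:-C
No rule fires across all 12 points.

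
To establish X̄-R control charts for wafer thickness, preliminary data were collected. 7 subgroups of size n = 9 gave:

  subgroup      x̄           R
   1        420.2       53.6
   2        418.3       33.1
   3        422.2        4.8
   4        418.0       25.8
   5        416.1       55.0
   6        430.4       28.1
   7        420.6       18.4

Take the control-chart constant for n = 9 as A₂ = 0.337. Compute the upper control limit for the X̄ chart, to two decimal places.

X̄̄ = (420.2 + 418.3 + 422.2 + 418.0 + 416.1 + 430.4 + 420.6) / 7 = 2945.8000 / 7 = 420.8286
R̄ = (53.6 + 33.1 + 4.8 + 25.8 + 55.0 + 28.1 + 18.4) / 7 = 218.8000 / 7 = 31.2571
UCL = X̄̄ + A₂·R̄ = 420.8286 + 0.337 × 31.2571 = 431.3622

431.36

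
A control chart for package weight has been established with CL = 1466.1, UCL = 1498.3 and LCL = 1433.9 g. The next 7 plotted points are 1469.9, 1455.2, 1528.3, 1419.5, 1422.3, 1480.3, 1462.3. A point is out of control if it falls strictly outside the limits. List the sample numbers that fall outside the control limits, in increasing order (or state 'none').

3, 4, 5

Compare each point to [1433.9, 1498.3]: sample 3 = 1528.3 > UCL; sample 4 = 1419.5 < LCL; sample 5 = 1422.3 < LCL.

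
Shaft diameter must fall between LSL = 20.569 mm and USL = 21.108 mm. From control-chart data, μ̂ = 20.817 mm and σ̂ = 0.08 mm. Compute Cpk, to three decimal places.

1.033

Cpu = (USL − μ̂) / (3σ̂) = (21.108 − 20.817) / (3 × 0.08) = 1.2125; Cpl = (μ̂ − LSL) / (3σ̂) = (20.817 − 20.569) / (3 × 0.08) = 1.0333; Cpk = min(Cpu, Cpl) = 1.0333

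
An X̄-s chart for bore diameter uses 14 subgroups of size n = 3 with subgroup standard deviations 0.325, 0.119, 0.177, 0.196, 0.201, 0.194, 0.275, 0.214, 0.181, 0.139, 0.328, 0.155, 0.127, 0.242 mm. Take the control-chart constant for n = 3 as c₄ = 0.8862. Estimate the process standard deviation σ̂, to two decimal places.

0.23

s̄ = (0.325 + 0.119 + 0.177 + 0.196 + 0.201 + 0.194 + 0.275 + 0.214 + 0.181 + 0.139 + 0.328 + 0.155 + 0.127 + 0.242) / 14 = 0.2052
σ̂ = s̄ / c₄ = 0.2052 / 0.8862 = 0.2316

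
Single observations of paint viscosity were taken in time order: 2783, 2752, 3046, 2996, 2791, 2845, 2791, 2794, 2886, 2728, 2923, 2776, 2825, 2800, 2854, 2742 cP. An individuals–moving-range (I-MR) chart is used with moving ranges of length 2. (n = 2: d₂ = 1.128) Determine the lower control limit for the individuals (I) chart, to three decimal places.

X̄ = (2783 + 2752 + 3046 + 2996 + 2791 + 2845 + 2791 + 2794 + 2886 + 2728 + 2923 + 2776 + 2825 + 2800 + 2854 + 2742) / 16 = 2833.2500
Moving ranges: 31, 294, 50, 205, 54, 54, 3, 92, 158, 195, 147, 49, 25, 54, 112; M̄R̄ = 1523.0000 / 15 = 101.5333
LCL = X̄ − 3·M̄R̄/d₂ = 2833.2500 − 3 × 101.5333 / 1.128 = 2563.2145

2563.215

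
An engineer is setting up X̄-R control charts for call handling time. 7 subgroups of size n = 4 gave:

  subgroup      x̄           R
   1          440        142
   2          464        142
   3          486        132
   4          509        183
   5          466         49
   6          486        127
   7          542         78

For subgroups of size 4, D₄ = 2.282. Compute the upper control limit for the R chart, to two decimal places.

R̄ = (142 + 142 + 132 + 183 + 49 + 127 + 78) / 7 = 853.0000 / 7 = 121.8571
UCL_R = D₄·R̄ = 2.282 × 121.8571 = 278.0780

278.08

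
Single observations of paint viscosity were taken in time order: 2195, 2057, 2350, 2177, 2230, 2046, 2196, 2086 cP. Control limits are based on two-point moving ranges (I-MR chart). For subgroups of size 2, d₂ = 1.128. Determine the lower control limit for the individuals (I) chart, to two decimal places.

1748.81

X̄ = (2195 + 2057 + 2350 + 2177 + 2230 + 2046 + 2196 + 2086) / 8 = 2167.1250
Moving ranges: 138, 293, 173, 53, 184, 150, 110; M̄R̄ = 1101.0000 / 7 = 157.2857
LCL = X̄ − 3·M̄R̄/d₂ = 2167.1250 − 3 × 157.2857 / 1.128 = 1748.8119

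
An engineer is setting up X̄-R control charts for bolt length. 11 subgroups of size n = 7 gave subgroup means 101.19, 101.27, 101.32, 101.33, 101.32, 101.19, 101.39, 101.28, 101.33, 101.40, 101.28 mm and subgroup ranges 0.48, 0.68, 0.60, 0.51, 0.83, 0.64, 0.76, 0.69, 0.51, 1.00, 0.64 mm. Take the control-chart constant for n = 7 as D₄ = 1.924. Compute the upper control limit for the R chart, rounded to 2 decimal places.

1.28

R̄ = (0.48 + 0.68 + 0.60 + 0.51 + 0.83 + 0.64 + 0.76 + 0.69 + 0.51 + 1.00 + 0.64) / 11 = 7.3400 / 11 = 0.6673
UCL_R = D₄·R̄ = 1.924 × 0.6673 = 1.2838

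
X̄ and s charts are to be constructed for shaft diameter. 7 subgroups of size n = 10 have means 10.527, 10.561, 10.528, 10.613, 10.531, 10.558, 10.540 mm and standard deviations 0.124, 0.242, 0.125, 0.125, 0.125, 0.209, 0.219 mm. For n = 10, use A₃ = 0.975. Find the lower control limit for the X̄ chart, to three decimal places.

10.388

X̄̄ = (10.527 + 10.561 + 10.528 + 10.613 + 10.531 + 10.558 + 10.540) / 7 = 10.5511
s̄ = (0.124 + 0.242 + 0.125 + 0.125 + 0.125 + 0.209 + 0.219) / 7 = 0.1670
LCL = X̄̄ − A₃·s̄ = 10.5511 − 0.975 × 0.1670 = 10.3883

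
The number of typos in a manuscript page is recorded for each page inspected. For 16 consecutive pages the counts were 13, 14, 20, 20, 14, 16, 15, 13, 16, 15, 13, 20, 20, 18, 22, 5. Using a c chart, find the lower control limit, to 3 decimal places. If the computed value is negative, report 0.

c̄ = (13 + 14 + 20 + 20 + 14 + 16 + 15 + 13 + 16 + 15 + 13 + 20 + 20 + 18 + 22 + 5) / 16 = 254 / 16 = 15.8750
LCL = c̄ − 3√c̄ = 15.8750 − 3 × 3.9843 = 3.9220

3.922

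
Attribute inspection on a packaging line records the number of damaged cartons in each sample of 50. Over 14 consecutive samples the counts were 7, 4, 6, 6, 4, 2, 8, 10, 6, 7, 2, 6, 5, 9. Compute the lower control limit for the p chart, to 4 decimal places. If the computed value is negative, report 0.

0.0000

p̄ = Σdᵢ / (k·n) = 82 / (14 × 50) = 0.11714
LCL = p̄ − 3·√(p̄(1−p̄)/n) = 0.11714 − 3 × 0.04548 = -0.01930 → 0 (negative, so LCL = 0)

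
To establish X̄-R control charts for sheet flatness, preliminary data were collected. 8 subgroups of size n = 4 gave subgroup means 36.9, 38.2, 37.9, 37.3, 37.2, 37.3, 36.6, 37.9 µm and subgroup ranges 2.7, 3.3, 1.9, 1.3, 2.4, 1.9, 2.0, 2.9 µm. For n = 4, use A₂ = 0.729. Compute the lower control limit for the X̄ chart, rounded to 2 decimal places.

35.74

X̄̄ = (36.9 + 38.2 + 37.9 + 37.3 + 37.2 + 37.3 + 36.6 + 37.9) / 8 = 299.3000 / 8 = 37.4125
R̄ = (2.7 + 3.3 + 1.9 + 1.3 + 2.4 + 1.9 + 2.0 + 2.9) / 8 = 18.4000 / 8 = 2.3000
LCL = X̄̄ − A₂·R̄ = 37.4125 − 0.729 × 2.3000 = 35.7358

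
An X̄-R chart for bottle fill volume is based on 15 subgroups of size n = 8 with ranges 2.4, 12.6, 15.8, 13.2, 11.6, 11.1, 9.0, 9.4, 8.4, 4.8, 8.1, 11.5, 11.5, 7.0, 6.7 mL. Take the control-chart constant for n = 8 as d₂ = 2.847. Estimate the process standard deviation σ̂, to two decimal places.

R̄ = (2.4 + 12.6 + 15.8 + 13.2 + 11.6 + 11.1 + 9.0 + 9.4 + 8.4 + 4.8 + 8.1 + 11.5 + 11.5 + 7.0 + 6.7) / 15 = 9.5400
σ̂ = R̄ / d₂ = 9.5400 / 2.847 = 3.3509

3.35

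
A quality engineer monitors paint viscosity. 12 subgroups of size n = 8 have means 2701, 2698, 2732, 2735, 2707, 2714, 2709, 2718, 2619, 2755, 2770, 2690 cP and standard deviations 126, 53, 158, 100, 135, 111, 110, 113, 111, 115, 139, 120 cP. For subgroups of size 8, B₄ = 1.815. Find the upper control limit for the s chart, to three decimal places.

s̄ = (126 + 53 + 158 + 100 + 135 + 111 + 110 + 113 + 111 + 115 + 139 + 120) / 12 = 115.9167
UCL_s = B₄·s̄ = 1.815 × 115.9167 = 210.3888

210.389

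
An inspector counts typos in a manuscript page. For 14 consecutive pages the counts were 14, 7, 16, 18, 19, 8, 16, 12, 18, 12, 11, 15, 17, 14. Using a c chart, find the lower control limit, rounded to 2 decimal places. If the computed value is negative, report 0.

c̄ = (14 + 7 + 16 + 18 + 19 + 8 + 16 + 12 + 18 + 12 + 11 + 15 + 17 + 14) / 14 = 197 / 14 = 14.0714
LCL = c̄ − 3√c̄ = 14.0714 − 3 × 3.7512 = 2.8179

2.82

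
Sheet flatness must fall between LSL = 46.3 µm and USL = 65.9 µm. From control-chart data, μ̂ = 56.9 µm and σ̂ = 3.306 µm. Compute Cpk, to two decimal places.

0.91

Cpu = (USL − μ̂) / (3σ̂) = (65.9 − 56.9) / (3 × 3.306) = 0.9074; Cpl = (μ̂ − LSL) / (3σ̂) = (56.9 − 46.3) / (3 × 3.306) = 1.0688; Cpk = min(Cpu, Cpl) = 0.9074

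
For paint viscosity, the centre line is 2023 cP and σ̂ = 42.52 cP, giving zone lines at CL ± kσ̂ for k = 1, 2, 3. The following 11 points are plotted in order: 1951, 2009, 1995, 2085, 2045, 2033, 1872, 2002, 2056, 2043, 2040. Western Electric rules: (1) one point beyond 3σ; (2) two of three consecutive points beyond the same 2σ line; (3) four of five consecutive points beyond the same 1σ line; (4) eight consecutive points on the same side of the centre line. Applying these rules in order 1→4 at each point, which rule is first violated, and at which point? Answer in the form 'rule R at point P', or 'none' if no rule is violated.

Zone of each point (C = within 1σ̂, B = 1σ̂–2σ̂, A = 2σ̂–3σ̂, * = beyond 3σ̂; sign = side of CL): 1:-B, 2:-C, 3:-C, 4:+B, 5:+C, 6:+C, 7:-*, 8:-C, 9:+C, 10:+C, 11:+C
Rule 1 (one point beyond the 3σ limits) is satisfied at point 7.

rule 1 at point 7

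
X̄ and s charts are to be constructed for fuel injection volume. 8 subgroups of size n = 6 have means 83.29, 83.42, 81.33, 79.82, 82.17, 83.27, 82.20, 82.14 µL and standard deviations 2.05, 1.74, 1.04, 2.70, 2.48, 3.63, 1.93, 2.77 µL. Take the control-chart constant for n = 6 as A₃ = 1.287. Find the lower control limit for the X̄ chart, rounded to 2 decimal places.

X̄̄ = (83.29 + 83.42 + 81.33 + 79.82 + 82.17 + 83.27 + 82.20 + 82.14) / 8 = 82.2050
s̄ = (2.05 + 1.74 + 1.04 + 2.70 + 2.48 + 3.63 + 1.93 + 2.77) / 8 = 2.2925
LCL = X̄̄ − A₃·s̄ = 82.2050 − 1.287 × 2.2925 = 79.2546

79.25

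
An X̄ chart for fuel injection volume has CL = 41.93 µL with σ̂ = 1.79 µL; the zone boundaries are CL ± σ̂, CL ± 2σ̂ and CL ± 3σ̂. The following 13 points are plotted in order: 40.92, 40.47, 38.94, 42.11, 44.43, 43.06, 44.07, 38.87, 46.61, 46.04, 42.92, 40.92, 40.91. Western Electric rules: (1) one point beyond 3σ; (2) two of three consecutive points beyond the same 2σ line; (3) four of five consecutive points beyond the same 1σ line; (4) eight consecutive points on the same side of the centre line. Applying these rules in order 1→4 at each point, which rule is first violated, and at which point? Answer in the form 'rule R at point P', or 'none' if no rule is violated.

Zone of each point (C = within 1σ̂, B = 1σ̂–2σ̂, A = 2σ̂–3σ̂, * = beyond 3σ̂; sign = side of CL): 1:-C, 2:-C, 3:-B, 4:+C, 5:+B, 6:+C, 7:+B, 8:-B, 9:+A, 10:+A, 11:+C, 12:-C, 13:-C
Rule 2 (two of three consecutive points beyond the same 2σ limit) is satisfied at point 10.

rule 2 at point 10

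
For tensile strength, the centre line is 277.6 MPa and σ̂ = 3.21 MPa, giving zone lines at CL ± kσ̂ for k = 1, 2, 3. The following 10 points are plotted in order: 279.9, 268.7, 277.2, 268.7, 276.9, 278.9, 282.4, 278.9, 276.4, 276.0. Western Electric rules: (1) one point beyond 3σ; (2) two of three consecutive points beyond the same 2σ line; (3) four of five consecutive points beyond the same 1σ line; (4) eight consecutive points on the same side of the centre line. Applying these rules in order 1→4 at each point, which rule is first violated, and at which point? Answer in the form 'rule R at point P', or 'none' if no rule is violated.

Zone of each point (C = within 1σ̂, B = 1σ̂–2σ̂, A = 2σ̂–3σ̂, * = beyond 3σ̂; sign = side of CL): 1:+C, 2:-A, 3:-C, 4:-A, 5:-C, 6:+C, 7:+B, 8:+C, 9:-C, 10:-C
Rule 2 (two of three consecutive points beyond the same 2σ limit) is satisfied at point 4.

rule 2 at point 4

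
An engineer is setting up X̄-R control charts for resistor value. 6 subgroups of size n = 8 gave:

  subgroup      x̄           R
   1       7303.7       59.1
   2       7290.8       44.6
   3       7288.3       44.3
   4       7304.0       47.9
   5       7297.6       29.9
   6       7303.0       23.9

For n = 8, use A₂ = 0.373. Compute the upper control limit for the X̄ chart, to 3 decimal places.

7313.423

X̄̄ = (7303.7 + 7290.8 + 7288.3 + 7304.0 + 7297.6 + 7303.0) / 6 = 43787.4000 / 6 = 7297.9000
R̄ = (59.1 + 44.6 + 44.3 + 47.9 + 29.9 + 23.9) / 6 = 249.7000 / 6 = 41.6167
UCL = X̄̄ + A₂·R̄ = 7297.9000 + 0.373 × 41.6167 = 7313.4230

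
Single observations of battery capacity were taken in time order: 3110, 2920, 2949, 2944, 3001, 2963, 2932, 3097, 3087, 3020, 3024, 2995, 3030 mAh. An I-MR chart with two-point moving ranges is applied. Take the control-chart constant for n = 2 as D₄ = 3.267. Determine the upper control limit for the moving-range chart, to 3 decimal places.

Moving ranges: 190, 29, 5, 57, 38, 31, 165, 10, 67, 4, 29, 35; M̄R̄ = 660.0000 / 12 = 55.0000
UCL_MR = D₄·M̄R̄ = 3.267 × 55.0000 = 179.6850

179.685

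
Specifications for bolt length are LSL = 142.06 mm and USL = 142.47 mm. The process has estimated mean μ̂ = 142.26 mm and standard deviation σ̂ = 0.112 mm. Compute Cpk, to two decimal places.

Cpu = (USL − μ̂) / (3σ̂) = (142.47 − 142.26) / (3 × 0.112) = 0.6250; Cpl = (μ̂ − LSL) / (3σ̂) = (142.26 − 142.06) / (3 × 0.112) = 0.5952; Cpk = min(Cpu, Cpl) = 0.5952

0.60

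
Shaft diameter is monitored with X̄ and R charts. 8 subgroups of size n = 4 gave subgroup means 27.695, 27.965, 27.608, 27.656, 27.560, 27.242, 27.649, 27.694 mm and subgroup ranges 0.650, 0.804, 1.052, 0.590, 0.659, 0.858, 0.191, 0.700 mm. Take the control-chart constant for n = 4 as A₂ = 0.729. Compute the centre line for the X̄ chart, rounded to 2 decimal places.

27.63

X̄̄ = (27.695 + 27.965 + 27.608 + 27.656 + 27.560 + 27.242 + 27.649 + 27.694) / 8 = 221.0690 / 8 = 27.6336
CL = X̄̄ = 27.6336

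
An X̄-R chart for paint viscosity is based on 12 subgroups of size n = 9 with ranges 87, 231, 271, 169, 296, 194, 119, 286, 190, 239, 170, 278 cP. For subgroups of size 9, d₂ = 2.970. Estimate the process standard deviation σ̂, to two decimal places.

70.99

R̄ = (87 + 231 + 271 + 169 + 296 + 194 + 119 + 286 + 190 + 239 + 170 + 278) / 12 = 210.8333
σ̂ = R̄ / d₂ = 210.8333 / 2.970 = 70.9877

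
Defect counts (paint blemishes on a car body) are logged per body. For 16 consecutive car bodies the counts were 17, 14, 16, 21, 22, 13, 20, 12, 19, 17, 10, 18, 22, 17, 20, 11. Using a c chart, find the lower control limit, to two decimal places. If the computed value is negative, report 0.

4.51

c̄ = (17 + 14 + 16 + 21 + 22 + 13 + 20 + 12 + 19 + 17 + 10 + 18 + 22 + 17 + 20 + 11) / 16 = 269 / 16 = 16.8125
LCL = c̄ − 3√c̄ = 16.8125 − 3 × 4.1003 = 4.5116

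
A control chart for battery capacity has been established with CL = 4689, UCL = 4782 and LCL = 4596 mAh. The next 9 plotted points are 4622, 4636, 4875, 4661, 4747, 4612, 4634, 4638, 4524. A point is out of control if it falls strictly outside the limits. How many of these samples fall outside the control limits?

2

Compare each point to [4596, 4782]: sample 3 = 4875 > UCL; sample 9 = 4524 < LCL.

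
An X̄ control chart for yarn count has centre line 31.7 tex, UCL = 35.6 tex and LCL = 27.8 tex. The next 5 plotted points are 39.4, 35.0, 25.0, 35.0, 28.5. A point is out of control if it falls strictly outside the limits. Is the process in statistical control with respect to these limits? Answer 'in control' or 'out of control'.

Compare each point to [27.8, 35.6]: sample 1 = 39.4 > UCL; sample 3 = 25.0 < LCL.

out of control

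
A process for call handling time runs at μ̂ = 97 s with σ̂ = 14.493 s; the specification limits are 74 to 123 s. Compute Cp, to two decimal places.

Cp = (USL − LSL) / (6σ̂) = (123 − 74) / (6 × 14.493) = 49.0000 / 86.9580 = 0.5635

0.56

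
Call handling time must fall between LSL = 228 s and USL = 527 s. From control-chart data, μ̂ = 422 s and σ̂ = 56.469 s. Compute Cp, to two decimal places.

0.88

Cp = (USL − LSL) / (6σ̂) = (527 − 228) / (6 × 56.469) = 299.0000 / 338.8140 = 0.8825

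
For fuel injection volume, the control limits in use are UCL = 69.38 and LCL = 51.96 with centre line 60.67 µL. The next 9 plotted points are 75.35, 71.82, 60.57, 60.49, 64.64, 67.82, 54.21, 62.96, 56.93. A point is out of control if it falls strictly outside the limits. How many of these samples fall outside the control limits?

2

Compare each point to [51.96, 69.38]: sample 1 = 75.35 > UCL; sample 2 = 71.82 > UCL.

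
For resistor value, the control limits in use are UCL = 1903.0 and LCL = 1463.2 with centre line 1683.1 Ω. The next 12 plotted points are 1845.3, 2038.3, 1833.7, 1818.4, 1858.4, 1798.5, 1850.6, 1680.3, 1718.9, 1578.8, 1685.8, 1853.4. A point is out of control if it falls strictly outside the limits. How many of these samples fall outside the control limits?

1

Compare each point to [1463.2, 1903.0]: sample 2 = 2038.3 > UCL.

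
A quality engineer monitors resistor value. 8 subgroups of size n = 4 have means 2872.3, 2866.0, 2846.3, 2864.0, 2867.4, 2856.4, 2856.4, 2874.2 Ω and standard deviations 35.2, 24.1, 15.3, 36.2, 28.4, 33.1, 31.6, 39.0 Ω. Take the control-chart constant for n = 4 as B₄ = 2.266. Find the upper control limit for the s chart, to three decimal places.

68.801

s̄ = (35.2 + 24.1 + 15.3 + 36.2 + 28.4 + 33.1 + 31.6 + 39.0) / 8 = 30.3625
UCL_s = B₄·s̄ = 2.266 × 30.3625 = 68.8014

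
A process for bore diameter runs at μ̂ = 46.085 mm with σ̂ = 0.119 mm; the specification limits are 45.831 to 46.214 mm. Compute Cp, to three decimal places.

0.536

Cp = (USL − LSL) / (6σ̂) = (46.214 − 45.831) / (6 × 0.119) = 0.3830 / 0.7140 = 0.5364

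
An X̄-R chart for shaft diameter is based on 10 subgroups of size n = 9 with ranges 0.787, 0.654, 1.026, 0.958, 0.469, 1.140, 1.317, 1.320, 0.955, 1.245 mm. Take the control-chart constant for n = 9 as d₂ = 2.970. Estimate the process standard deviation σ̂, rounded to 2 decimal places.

R̄ = (0.787 + 0.654 + 1.026 + 0.958 + 0.469 + 1.140 + 1.317 + 1.320 + 0.955 + 1.245) / 10 = 0.9871
σ̂ = R̄ / d₂ = 0.9871 / 2.970 = 0.3324

0.33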